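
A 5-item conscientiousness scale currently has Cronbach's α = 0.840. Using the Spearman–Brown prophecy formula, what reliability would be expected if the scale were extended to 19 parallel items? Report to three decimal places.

Length factor m = 19/5 = 3.8000
α' = m·α / (1 + (m−1)·α)
   = 19/5 × 0.840 / (1 + (19/5 − 1) × 0.840)
   = 3.1920 / 3.3520 = 0.952

predicted reliability = 0.952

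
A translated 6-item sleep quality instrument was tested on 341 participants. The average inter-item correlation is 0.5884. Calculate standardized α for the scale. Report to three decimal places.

α = 0.896

Standardized α = k·r̄ / (1 + (k−1)·r̄) = 6 × 0.5884 / (1 + 5 × 0.5884)
  = 3.5304 / 3.9420 = 0.896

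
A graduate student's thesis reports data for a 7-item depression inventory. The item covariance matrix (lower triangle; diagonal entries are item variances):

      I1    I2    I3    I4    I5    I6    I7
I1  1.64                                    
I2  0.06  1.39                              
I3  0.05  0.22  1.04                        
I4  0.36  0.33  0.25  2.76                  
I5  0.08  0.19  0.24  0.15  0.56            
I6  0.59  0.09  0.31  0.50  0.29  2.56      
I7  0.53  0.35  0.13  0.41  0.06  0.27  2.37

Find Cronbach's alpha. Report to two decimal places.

Cronbach's alpha = 0.55

ΣVar(i) = 1.64 + 1.39 + 1.04 + 2.76 + 0.56 + 2.56 + 2.37 = 12.32
Sum of the distinct covariances = 5.46
total variance = 12.32 + 2 × 5.46 = 23.24
α = (k/(k−1))·(1 − ΣVar(i)/total variance) = (7/6)·(1 − 12.32/23.24) = 0.55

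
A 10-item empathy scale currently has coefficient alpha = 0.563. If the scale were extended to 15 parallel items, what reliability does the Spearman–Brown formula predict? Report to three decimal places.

predicted reliability = 0.659

Length factor m = 15/10 = 1.5000
α' = m·α / (1 + (m−1)·α)
   = 15/10 × 0.563 / (1 + (15/10 − 1) × 0.563)
   = 0.8445 / 1.2815 = 0.659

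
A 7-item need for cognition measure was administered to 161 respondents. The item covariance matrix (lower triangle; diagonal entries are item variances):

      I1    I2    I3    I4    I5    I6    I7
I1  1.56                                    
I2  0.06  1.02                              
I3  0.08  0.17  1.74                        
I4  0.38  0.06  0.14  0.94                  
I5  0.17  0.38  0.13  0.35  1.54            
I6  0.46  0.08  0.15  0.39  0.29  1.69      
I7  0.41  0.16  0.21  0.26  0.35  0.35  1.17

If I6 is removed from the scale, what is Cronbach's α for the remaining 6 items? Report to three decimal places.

Cronbach's α = 0.544

Remaining items: I1, I2, I3, I4, I5, I7 (k = 6).
sum of item variances = 1.56 + 1.02 + 1.74 + 0.94 + 1.54 + 1.17 = 7.97
Var(T) = 7.97 + 2 × 3.31 = 14.59
α (item deleted) = (6/5)·(1 − 7.97/14.59) = 0.544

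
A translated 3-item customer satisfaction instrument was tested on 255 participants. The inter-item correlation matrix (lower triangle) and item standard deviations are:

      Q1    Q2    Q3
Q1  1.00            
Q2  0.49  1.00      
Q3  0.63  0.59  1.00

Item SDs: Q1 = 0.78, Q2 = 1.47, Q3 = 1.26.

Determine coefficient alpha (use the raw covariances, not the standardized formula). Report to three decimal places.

Σσ²ᵢ = 0.78² + 1.47² + 1.26² = 4.3569
Covariances σ_ij = r_ij · s_i · s_j:
  σ(Q1,Q2) = 0.49 × 0.78 × 1.47 = 0.5618
  σ(Q1,Q3) = 0.63 × 0.78 × 1.26 = 0.6192
  σ(Q2,Q3) = 0.59 × 1.47 × 1.26 = 1.0928
σ²_T = Σσ²ᵢ + 2·Σσ_ij = 4.3569 + 2 × 2.2738 = 8.9045
α = (3/2)·(1 − 4.3569/8.9045) = 0.766

α = 0.766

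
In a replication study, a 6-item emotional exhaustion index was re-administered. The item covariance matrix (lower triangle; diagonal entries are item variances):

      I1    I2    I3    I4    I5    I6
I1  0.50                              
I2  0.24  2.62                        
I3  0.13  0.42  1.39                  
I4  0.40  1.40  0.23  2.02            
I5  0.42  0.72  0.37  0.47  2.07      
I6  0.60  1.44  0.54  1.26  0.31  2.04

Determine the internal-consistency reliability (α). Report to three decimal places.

Σσᵢ² = 0.50 + 2.62 + 1.39 + 2.02 + 2.07 + 2.04 = 10.64
Sum of off-diagonal covariances = 8.95
σ²_total = 10.64 + 2 × 8.95 = 28.54
α = (k/(k−1))·(1 − Σσᵢ²/σ²_total) = (6/5)·(1 − 10.64/28.54) = 0.753

α = 0.753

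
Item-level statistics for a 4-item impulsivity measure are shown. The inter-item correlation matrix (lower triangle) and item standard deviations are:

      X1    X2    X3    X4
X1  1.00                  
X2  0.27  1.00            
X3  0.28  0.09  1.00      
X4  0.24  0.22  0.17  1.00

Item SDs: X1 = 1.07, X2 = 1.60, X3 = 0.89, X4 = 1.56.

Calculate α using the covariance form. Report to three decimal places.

α = 0.494

Σσ²ᵢ = 1.07² + 1.60² + 0.89² + 1.56² = 6.9306
Covariances σ_ij = r_ij · s_i · s_j:
  σ(X1,X2) = 0.27 × 1.07 × 1.60 = 0.4622
  σ(X1,X3) = 0.28 × 1.07 × 0.89 = 0.2666
  σ(X1,X4) = 0.24 × 1.07 × 1.56 = 0.4006
  σ(X2,X3) = 0.09 × 1.60 × 0.89 = 0.1282
  σ(X2,X4) = 0.22 × 1.60 × 1.56 = 0.5491
  σ(X3,X4) = 0.17 × 0.89 × 1.56 = 0.2360
σ²_T = Σσ²ᵢ + 2·Σσ_ij = 6.9306 + 2 × 2.0427 = 11.0160
α = (4/3)·(1 − 6.9306/11.0160) = 0.494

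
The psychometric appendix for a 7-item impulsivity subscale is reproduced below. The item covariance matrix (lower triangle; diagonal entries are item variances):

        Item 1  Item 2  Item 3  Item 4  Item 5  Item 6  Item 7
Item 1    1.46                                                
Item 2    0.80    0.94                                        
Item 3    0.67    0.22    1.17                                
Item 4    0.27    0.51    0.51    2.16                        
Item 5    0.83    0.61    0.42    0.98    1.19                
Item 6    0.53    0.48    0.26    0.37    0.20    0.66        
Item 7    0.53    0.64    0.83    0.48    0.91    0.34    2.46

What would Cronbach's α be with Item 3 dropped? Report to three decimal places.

Remaining items: Item 1, Item 2, Item 4, Item 5, Item 6, Item 7 (k = 6).
ΣVar(i) = 1.46 + 0.94 + 2.16 + 1.19 + 0.66 + 2.46 = 8.87
σ²_total = 8.87 + 2 × 8.48 = 25.83
α (item deleted) = (6/5)·(1 − 8.87/25.83) = 0.788

α = 0.788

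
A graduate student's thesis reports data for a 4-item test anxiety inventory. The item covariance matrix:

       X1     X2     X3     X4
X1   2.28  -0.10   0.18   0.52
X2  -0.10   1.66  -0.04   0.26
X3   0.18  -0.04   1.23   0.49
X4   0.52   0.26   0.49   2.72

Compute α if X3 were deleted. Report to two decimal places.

α = 0.25

Remaining items: X1, X2, X4 (k = 3).
Σσ²ᵢ = 2.28 + 1.66 + 2.72 = 6.66
total variance = 6.66 + 2 × 0.68 = 8.02
α (item deleted) = (3/2)·(1 − 6.66/8.02) = 0.25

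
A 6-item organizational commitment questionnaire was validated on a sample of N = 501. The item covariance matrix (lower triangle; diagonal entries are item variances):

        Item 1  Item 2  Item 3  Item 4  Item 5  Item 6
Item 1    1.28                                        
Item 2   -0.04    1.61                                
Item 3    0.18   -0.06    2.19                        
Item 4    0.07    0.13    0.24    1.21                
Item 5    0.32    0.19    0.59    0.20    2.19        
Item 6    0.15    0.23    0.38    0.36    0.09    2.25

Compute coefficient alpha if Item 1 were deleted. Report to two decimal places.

Remaining items: Item 2, Item 3, Item 4, Item 5, Item 6 (k = 5).
ΣVar(i) = 1.61 + 2.19 + 1.21 + 2.19 + 2.25 = 9.45
σ²_total = 9.45 + 2 × 2.35 = 14.15
α (item deleted) = (5/4)·(1 − 9.45/14.15) = 0.42

coefficient alpha = 0.42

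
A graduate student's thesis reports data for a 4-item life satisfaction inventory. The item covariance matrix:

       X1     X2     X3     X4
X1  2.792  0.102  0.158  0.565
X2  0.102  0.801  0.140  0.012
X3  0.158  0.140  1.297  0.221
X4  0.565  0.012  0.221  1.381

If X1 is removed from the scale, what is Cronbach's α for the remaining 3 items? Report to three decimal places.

Remaining items: X2, X3, X4 (k = 3).
Σσᵢ² = 0.801 + 1.297 + 1.381 = 3.479
Var(T) = 3.479 + 2 × 0.373 = 4.225
α (item deleted) = (3/2)·(1 − 3.479/4.225) = 0.265

α = 0.265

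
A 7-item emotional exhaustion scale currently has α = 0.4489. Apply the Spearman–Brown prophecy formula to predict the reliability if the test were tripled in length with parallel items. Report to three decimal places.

Length factor m = 3
α' = m·α / (1 + (m−1)·α)
   = 3 × 0.4489 / (1 + (3 − 1) × 0.4489)
   = 1.3467 / 1.8978 = 0.710

predicted reliability = 0.710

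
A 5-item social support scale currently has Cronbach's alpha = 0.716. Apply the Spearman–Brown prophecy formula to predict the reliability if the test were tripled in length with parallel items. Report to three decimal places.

predicted reliability = 0.883

Length factor m = 3
α' = m·α / (1 + (m−1)·α)
   = 3 × 0.716 / (1 + (3 − 1) × 0.716)
   = 2.1480 / 2.4320 = 0.883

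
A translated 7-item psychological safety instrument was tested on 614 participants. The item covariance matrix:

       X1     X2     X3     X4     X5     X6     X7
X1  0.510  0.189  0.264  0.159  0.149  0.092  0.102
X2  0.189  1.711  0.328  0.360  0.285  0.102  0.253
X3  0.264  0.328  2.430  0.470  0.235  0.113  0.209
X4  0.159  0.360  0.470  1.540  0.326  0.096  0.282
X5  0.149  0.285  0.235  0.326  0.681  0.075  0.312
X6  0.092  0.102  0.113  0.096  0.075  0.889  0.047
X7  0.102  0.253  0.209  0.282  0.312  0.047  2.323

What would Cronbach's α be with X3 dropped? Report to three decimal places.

Cronbach's α = 0.510

Remaining items: X1, X2, X4, X5, X6, X7 (k = 6).
Σσ²ᵢ = 0.510 + 1.711 + 1.540 + 0.681 + 0.889 + 2.323 = 7.654
total variance = 7.654 + 2 × 2.829 = 13.312
α (item deleted) = (6/5)·(1 − 7.654/13.312) = 0.510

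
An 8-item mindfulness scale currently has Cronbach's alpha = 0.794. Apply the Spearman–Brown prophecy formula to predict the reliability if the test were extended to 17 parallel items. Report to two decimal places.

predicted reliability = 0.89

Length factor m = 17/8 = 2.1250
α' = m·α / (1 + (m−1)·α)
   = 17/8 × 0.794 / (1 + (17/8 − 1) × 0.794)
   = 1.6873 / 1.8933 = 0.89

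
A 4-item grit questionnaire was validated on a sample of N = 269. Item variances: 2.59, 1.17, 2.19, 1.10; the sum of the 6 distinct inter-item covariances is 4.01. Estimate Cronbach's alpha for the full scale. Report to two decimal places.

α = 0.71

ΣVar(i) = 2.59 + 1.17 + 2.19 + 1.10 = 7.05
Sum of distinct covariances = 4.01
total variance = ΣVar(i) + 2·Σcov = 7.05 + 2 × 4.01 = 15.07
α = (4/3)·(1 − 7.05/15.07) = 0.71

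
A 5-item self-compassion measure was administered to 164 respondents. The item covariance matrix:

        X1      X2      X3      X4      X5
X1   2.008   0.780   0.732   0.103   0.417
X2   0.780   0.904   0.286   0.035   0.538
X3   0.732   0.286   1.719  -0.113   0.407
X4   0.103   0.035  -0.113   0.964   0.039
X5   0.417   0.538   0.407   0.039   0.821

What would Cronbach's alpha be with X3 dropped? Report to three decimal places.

Remaining items: X1, X2, X4, X5 (k = 4).
Σσᵢ² = 2.008 + 0.904 + 0.964 + 0.821 = 4.697
σ²_total = 4.697 + 2 × 1.912 = 8.521
α (item deleted) = (4/3)·(1 − 4.697/8.521) = 0.598

Cronbach's alpha = 0.598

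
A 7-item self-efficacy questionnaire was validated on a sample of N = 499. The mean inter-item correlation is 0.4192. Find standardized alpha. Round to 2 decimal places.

Standardized α = k·r̄ / (1 + (k−1)·r̄) = 7 × 0.4192 / (1 + 6 × 0.4192)
  = 2.9344 / 3.5152 = 0.83

α = 0.83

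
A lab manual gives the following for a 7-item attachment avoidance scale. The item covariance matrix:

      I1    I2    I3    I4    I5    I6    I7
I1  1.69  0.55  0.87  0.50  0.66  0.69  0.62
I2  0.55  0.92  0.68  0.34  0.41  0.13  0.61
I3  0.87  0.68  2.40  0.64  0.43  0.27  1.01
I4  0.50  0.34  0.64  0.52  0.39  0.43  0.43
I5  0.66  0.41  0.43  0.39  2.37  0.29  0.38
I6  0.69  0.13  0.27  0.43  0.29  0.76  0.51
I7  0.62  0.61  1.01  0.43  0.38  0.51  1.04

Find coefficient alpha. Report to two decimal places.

ΣVar(i) = 1.69 + 0.92 + 2.40 + 0.52 + 2.37 + 0.76 + 1.04 = 9.70
Sum of off-diagonal covariances = 10.84
Var(T) = 9.70 + 2 × 10.84 = 31.38
α = (k/(k−1))·(1 − ΣVar(i)/Var(T)) = (7/6)·(1 − 9.70/31.38) = 0.81

coefficient alpha = 0.81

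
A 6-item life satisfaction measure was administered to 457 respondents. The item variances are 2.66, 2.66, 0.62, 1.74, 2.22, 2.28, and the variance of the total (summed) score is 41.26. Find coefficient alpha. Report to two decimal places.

coefficient alpha = 0.85

sum of item variances = 2.66 + 2.66 + 0.62 + 1.74 + 2.22 + 2.28 = 12.18
α = (k/(k−1))·(1 − sum of item variances/Var(T)) = (6/5)·(1 − 12.18/41.26) = 0.85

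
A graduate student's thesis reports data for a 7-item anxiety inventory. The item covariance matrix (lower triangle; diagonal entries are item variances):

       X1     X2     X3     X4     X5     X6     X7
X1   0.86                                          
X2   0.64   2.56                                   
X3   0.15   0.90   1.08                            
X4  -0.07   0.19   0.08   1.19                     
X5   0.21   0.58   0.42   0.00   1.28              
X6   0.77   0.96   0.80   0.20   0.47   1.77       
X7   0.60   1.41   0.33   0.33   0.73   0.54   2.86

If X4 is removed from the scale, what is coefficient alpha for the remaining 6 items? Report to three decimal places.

α = 0.776

Remaining items: X1, X2, X3, X5, X6, X7 (k = 6).
Σσ²ᵢ = 0.86 + 2.56 + 1.08 + 1.28 + 1.77 + 2.86 = 10.41
total variance = 10.41 + 2 × 9.51 = 29.43
α (item deleted) = (6/5)·(1 − 10.41/29.43) = 0.776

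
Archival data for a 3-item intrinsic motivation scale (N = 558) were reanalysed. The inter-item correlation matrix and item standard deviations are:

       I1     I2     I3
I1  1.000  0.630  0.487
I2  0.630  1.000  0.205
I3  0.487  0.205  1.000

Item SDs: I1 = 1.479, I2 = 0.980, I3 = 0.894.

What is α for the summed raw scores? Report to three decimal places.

Σσ²ᵢ = 1.479² + 0.980² + 0.894² = 3.9471
Covariances σ_ij = r_ij · s_i · s_j:
  σ(I1,I2) = 0.630 × 1.479 × 0.980 = 0.9131
  σ(I1,I3) = 0.487 × 1.479 × 0.894 = 0.6439
  σ(I2,I3) = 0.205 × 0.980 × 0.894 = 0.1796
σ²_T = Σσ²ᵢ + 2·Σσ_ij = 3.9471 + 2 × 1.7366 = 7.4203
α = (3/2)·(1 − 3.9471/7.4203) = 0.702

α = 0.702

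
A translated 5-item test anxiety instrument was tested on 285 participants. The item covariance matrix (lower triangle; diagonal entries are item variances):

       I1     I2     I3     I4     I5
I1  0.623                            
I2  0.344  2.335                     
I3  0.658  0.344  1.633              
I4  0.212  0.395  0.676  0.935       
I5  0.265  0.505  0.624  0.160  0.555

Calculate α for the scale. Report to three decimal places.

Σσᵢ² = 0.623 + 2.335 + 1.633 + 0.935 + 0.555 = 6.081
Sum of off-diagonal covariances = 4.183
total variance = 6.081 + 2 × 4.183 = 14.447
α = (k/(k−1))·(1 − Σσᵢ²/total variance) = (5/4)·(1 − 6.081/14.447) = 0.724

α = 0.724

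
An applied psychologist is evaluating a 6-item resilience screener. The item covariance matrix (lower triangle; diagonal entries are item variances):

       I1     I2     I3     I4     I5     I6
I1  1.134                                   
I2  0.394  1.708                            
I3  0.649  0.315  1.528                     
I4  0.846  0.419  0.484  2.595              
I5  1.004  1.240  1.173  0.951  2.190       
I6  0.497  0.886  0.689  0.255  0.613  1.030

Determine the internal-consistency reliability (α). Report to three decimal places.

Σσᵢ² = 1.134 + 1.708 + 1.528 + 2.595 + 2.190 + 1.030 = 10.185
Sum of the distinct covariances = 10.415
Var(T) = 10.185 + 2 × 10.415 = 31.015
α = (k/(k−1))·(1 − Σσᵢ²/Var(T)) = (6/5)·(1 − 10.185/31.015) = 0.806

α = 0.806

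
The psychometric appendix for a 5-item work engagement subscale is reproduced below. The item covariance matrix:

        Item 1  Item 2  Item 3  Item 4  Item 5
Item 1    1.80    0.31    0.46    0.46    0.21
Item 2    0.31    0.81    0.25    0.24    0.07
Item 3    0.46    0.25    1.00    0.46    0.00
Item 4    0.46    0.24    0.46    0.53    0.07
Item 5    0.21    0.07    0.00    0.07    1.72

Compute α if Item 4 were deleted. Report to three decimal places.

α = 0.437

Remaining items: Item 1, Item 2, Item 3, Item 5 (k = 4).
Σσᵢ² = 1.80 + 0.81 + 1.00 + 1.72 = 5.33
σ²_total = 5.33 + 2 × 1.30 = 7.93
α (item deleted) = (4/3)·(1 − 5.33/7.93) = 0.437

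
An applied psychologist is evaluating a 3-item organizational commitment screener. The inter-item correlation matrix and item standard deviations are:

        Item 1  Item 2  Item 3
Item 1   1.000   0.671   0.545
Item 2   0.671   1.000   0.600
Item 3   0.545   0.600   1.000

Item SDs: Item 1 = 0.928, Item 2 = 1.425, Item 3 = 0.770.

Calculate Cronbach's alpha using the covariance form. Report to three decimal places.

Cronbach's alpha = 0.789

Σσ²ᵢ = 0.928² + 1.425² + 0.770² = 3.4847
Covariances σ_ij = r_ij · s_i · s_j:
  σ(Item 1,Item 2) = 0.671 × 0.928 × 1.425 = 0.8873
  σ(Item 1,Item 3) = 0.545 × 0.928 × 0.770 = 0.3894
  σ(Item 2,Item 3) = 0.600 × 1.425 × 0.770 = 0.6583
σ²_T = Σσ²ᵢ + 2·Σσ_ij = 3.4847 + 2 × 1.9350 = 7.3547
α = (3/2)·(1 − 3.4847/7.3547) = 0.789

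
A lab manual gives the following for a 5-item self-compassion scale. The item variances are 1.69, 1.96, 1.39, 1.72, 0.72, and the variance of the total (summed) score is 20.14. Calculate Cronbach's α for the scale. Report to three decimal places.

Σσ²ᵢ = 1.69 + 1.96 + 1.39 + 1.72 + 0.72 = 7.48
α = (k/(k−1))·(1 − Σσ²ᵢ/σ²_total) = (5/4)·(1 − 7.48/20.14) = 0.786

α = 0.786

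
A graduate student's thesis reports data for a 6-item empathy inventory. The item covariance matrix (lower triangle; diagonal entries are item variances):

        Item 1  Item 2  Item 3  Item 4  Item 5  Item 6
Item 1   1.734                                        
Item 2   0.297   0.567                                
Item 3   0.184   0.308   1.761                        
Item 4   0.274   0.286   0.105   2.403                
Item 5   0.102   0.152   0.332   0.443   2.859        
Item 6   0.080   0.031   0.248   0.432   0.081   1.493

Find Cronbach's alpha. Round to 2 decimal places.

Cronbach's alpha = 0.46

ΣVar(i) = 1.734 + 0.567 + 1.761 + 2.403 + 2.859 + 1.493 = 10.817
Sum of the distinct covariances = 3.355
σ²_T = 10.817 + 2 × 3.355 = 17.527
α = (k/(k−1))·(1 − ΣVar(i)/σ²_T) = (6/5)·(1 − 10.817/17.527) = 0.46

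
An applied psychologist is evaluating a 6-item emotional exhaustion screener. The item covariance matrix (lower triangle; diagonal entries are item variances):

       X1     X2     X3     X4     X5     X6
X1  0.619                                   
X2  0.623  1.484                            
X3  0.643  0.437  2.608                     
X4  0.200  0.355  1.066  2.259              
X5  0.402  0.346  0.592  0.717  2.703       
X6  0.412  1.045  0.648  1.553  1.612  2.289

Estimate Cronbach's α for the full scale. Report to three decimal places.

ΣVar(i) = 0.619 + 1.484 + 2.608 + 2.259 + 2.703 + 2.289 = 11.962
Sum of the distinct covariances = 10.651
σ²_T = 11.962 + 2 × 10.651 = 33.264
α = (k/(k−1))·(1 − ΣVar(i)/σ²_T) = (6/5)·(1 − 11.962/33.264) = 0.768

α = 0.768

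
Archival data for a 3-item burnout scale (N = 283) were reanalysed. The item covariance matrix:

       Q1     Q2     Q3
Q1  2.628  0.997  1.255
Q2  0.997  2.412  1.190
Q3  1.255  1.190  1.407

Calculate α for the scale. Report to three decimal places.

sum of item variances = 2.628 + 2.412 + 1.407 = 6.447
Sum of off-diagonal covariances = 3.442
σ²_total = 6.447 + 2 × 3.442 = 13.331
α = (k/(k−1))·(1 − sum of item variances/σ²_total) = (3/2)·(1 − 6.447/13.331) = 0.775

α = 0.775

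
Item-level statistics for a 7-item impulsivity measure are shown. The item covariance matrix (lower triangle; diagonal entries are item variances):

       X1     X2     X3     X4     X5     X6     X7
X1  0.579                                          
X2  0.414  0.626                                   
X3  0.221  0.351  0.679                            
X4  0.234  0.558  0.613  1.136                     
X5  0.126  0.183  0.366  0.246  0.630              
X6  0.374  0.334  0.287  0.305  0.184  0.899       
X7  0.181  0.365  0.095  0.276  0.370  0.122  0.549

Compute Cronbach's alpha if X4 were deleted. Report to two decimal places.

Remaining items: X1, X2, X3, X5, X6, X7 (k = 6).
ΣVar(i) = 0.579 + 0.626 + 0.679 + 0.630 + 0.899 + 0.549 = 3.962
σ²_total = 3.962 + 2 × 3.973 = 11.908
α (item deleted) = (6/5)·(1 − 3.962/11.908) = 0.80

Cronbach's alpha = 0.80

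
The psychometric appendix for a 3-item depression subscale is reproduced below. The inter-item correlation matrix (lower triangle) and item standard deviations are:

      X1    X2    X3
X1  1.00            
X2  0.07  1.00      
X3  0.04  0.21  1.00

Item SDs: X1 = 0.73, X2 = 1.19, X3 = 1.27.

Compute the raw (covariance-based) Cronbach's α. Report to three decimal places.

α = 0.284

Σσ²ᵢ = 0.73² + 1.19² + 1.27² = 3.5619
Covariances σ_ij = r_ij · s_i · s_j:
  σ(X1,X2) = 0.07 × 0.73 × 1.19 = 0.0608
  σ(X1,X3) = 0.04 × 0.73 × 1.27 = 0.0371
  σ(X2,X3) = 0.21 × 1.19 × 1.27 = 0.3174
σ²_T = Σσ²ᵢ + 2·Σσ_ij = 3.5619 + 2 × 0.4153 = 4.3925
α = (3/2)·(1 − 3.5619/4.3925) = 0.284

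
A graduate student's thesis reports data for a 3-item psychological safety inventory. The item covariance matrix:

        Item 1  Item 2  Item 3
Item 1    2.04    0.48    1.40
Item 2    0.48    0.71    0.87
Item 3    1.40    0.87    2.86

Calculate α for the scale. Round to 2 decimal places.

α = 0.74

Σσ²ᵢ = 2.04 + 0.71 + 2.86 = 5.61
Sum of off-diagonal covariances = 2.75
total variance = 5.61 + 2 × 2.75 = 11.11
α = (k/(k−1))·(1 − Σσ²ᵢ/total variance) = (3/2)·(1 − 5.61/11.11) = 0.74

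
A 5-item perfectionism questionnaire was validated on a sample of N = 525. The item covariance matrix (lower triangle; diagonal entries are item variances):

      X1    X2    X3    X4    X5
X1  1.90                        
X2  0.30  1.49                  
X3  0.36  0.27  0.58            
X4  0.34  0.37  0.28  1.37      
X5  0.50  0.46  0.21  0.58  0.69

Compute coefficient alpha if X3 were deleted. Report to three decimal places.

coefficient alpha = 0.645

Remaining items: X1, X2, X4, X5 (k = 4).
Σσᵢ² = 1.90 + 1.49 + 1.37 + 0.69 = 5.45
Var(T) = 5.45 + 2 × 2.55 = 10.55
α (item deleted) = (4/3)·(1 − 5.45/10.55) = 0.645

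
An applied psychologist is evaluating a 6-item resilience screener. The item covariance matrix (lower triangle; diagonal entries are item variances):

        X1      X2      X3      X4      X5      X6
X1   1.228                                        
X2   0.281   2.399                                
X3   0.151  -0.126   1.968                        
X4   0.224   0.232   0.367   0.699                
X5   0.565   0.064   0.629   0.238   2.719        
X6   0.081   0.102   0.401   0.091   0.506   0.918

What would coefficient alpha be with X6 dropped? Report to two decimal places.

coefficient alpha = 0.46

Remaining items: X1, X2, X3, X4, X5 (k = 5).
Σσ²ᵢ = 1.228 + 2.399 + 1.968 + 0.699 + 2.719 = 9.013
σ²_T = 9.013 + 2 × 2.625 = 14.263
α (item deleted) = (5/4)·(1 − 9.013/14.263) = 0.46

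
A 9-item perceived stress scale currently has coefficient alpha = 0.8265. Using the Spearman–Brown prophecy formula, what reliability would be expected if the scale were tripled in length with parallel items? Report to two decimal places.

predicted reliability = 0.93

Length factor m = 3
α' = m·α / (1 + (m−1)·α)
   = 3 × 0.8265 / (1 + (3 − 1) × 0.8265)
   = 2.4795 / 2.6530 = 0.93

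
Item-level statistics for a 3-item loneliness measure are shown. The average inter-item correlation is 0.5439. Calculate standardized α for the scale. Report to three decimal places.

Standardized α = k·r̄ / (1 + (k−1)·r̄) = 3 × 0.5439 / (1 + 2 × 0.5439)
  = 1.6317 / 2.0878 = 0.782

α = 0.782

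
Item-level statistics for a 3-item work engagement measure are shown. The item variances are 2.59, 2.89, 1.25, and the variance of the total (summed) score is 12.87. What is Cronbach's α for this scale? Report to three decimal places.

α = 0.716

Σσ²ᵢ = 2.59 + 2.89 + 1.25 = 6.73
α = (k/(k−1))·(1 − Σσ²ᵢ/total variance) = (3/2)·(1 − 6.73/12.87) = 0.716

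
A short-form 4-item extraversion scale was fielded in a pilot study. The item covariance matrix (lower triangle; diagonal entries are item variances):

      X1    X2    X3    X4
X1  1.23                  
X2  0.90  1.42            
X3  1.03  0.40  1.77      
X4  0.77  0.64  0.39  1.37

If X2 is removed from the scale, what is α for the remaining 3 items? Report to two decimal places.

Remaining items: X1, X3, X4 (k = 3).
sum of item variances = 1.23 + 1.77 + 1.37 = 4.37
σ²_T = 4.37 + 2 × 2.19 = 8.75
α (item deleted) = (3/2)·(1 − 4.37/8.75) = 0.75

α = 0.75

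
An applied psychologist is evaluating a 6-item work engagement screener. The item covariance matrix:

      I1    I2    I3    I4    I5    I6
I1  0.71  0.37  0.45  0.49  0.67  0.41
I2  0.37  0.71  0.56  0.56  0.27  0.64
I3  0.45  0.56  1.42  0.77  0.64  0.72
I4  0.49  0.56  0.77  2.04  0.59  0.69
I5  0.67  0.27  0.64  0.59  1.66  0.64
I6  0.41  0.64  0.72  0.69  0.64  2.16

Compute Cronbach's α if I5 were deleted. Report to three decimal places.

α = 0.771

Remaining items: I1, I2, I3, I4, I6 (k = 5).
ΣVar(i) = 0.71 + 0.71 + 1.42 + 2.04 + 2.16 = 7.04
σ²_T = 7.04 + 2 × 5.66 = 18.36
α (item deleted) = (5/4)·(1 − 7.04/18.36) = 0.771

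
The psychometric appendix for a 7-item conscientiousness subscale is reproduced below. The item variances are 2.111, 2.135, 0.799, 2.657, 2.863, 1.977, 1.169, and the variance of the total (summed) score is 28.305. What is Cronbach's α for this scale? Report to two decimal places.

α = 0.60

Σσ²ᵢ = 2.111 + 2.135 + 0.799 + 2.657 + 2.863 + 1.977 + 1.169 = 13.711
α = (k/(k−1))·(1 − Σσ²ᵢ/total variance) = (7/6)·(1 − 13.711/28.305) = 0.60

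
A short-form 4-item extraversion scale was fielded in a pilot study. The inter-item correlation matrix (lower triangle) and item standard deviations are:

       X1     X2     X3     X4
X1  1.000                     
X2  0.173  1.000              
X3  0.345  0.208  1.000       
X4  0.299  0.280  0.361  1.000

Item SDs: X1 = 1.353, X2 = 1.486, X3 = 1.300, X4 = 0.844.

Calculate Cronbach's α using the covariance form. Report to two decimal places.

α = 0.58

Σσ²ᵢ = 1.353² + 1.486² + 1.300² + 0.844² = 6.4411
Covariances σ_ij = r_ij · s_i · s_j:
  σ(X1,X2) = 0.173 × 1.353 × 1.486 = 0.3478
  σ(X1,X3) = 0.345 × 1.353 × 1.300 = 0.6068
  σ(X1,X4) = 0.299 × 1.353 × 0.844 = 0.3414
  σ(X2,X3) = 0.208 × 1.486 × 1.300 = 0.4018
  σ(X2,X4) = 0.280 × 1.486 × 0.844 = 0.3512
  σ(X3,X4) = 0.361 × 1.300 × 0.844 = 0.3961
σ²_T = Σσ²ᵢ + 2·Σσ_ij = 6.4411 + 2 × 2.4451 = 11.3313
α = (4/3)·(1 − 6.4411/11.3313) = 0.58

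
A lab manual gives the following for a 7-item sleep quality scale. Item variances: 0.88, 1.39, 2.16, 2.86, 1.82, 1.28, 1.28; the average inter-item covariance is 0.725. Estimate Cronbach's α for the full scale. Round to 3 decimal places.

α = 0.843

ΣVar(i) = 0.88 + 1.39 + 2.16 + 2.86 + 1.82 + 1.28 + 1.28 = 11.67
Sum of the 21 distinct covariances = 21 × 0.725 = 15.225
total variance = ΣVar(i) + 2·Σcov = 11.67 + 2 × 15.225 = 42.120
α = (7/6)·(1 − 11.67/42.120) = 0.843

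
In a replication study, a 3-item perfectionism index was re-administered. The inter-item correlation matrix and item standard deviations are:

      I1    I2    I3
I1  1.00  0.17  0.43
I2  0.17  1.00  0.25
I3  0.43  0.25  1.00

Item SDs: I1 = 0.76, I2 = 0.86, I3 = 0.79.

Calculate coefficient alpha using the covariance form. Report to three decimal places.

Σσ²ᵢ = 0.76² + 0.86² + 0.79² = 1.9413
Covariances σ_ij = r_ij · s_i · s_j:
  σ(I1,I2) = 0.17 × 0.76 × 0.86 = 0.1111
  σ(I1,I3) = 0.43 × 0.76 × 0.79 = 0.2582
  σ(I2,I3) = 0.25 × 0.86 × 0.79 = 0.1699
σ²_T = Σσ²ᵢ + 2·Σσ_ij = 1.9413 + 2 × 0.5392 = 3.0197
α = (3/2)·(1 − 1.9413/3.0197) = 0.536

coefficient alpha = 0.536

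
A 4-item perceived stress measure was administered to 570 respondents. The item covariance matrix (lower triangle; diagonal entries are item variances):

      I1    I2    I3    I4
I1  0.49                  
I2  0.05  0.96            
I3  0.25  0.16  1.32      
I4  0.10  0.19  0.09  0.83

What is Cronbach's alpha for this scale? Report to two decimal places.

Σσᵢ² = 0.49 + 0.96 + 1.32 + 0.83 = 3.60
Sum of off-diagonal covariances = 0.84
Var(T) = 3.60 + 2 × 0.84 = 5.28
α = (k/(k−1))·(1 − Σσᵢ²/Var(T)) = (4/3)·(1 − 3.60/5.28) = 0.42

Cronbach's alpha = 0.42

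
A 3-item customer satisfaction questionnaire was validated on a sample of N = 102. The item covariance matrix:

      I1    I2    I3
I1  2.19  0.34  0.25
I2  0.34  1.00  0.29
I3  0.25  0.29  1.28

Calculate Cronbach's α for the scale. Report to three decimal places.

Cronbach's α = 0.424

Σσᵢ² = 2.19 + 1.00 + 1.28 = 4.47
Sum of the distinct covariances = 0.88
Var(T) = 4.47 + 2 × 0.88 = 6.23
α = (k/(k−1))·(1 − Σσᵢ²/Var(T)) = (3/2)·(1 − 4.47/6.23) = 0.424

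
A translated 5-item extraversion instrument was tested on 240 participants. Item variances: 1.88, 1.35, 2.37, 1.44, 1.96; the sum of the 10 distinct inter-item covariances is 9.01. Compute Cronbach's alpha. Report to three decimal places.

α = 0.834

ΣVar(i) = 1.88 + 1.35 + 2.37 + 1.44 + 1.96 = 9.00
Sum of distinct covariances = 9.01
Var(T) = ΣVar(i) + 2·Σcov = 9.00 + 2 × 9.01 = 27.02
α = (5/4)·(1 − 9.00/27.02) = 0.834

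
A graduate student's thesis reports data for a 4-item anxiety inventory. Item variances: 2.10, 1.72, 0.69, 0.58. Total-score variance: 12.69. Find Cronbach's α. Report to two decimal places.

Cronbach's α = 0.80

Σσᵢ² = 2.10 + 1.72 + 0.69 + 0.58 = 5.09
α = (k/(k−1))·(1 − Σσᵢ²/Var(T)) = (4/3)·(1 − 5.09/12.69) = 0.80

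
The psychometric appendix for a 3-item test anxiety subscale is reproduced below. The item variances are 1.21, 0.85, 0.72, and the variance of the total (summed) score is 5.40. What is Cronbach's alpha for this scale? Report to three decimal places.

Cronbach's alpha = 0.728

sum of item variances = 1.21 + 0.85 + 0.72 = 2.78
α = (k/(k−1))·(1 − sum of item variances/Var(T)) = (3/2)·(1 − 2.78/5.40) = 0.728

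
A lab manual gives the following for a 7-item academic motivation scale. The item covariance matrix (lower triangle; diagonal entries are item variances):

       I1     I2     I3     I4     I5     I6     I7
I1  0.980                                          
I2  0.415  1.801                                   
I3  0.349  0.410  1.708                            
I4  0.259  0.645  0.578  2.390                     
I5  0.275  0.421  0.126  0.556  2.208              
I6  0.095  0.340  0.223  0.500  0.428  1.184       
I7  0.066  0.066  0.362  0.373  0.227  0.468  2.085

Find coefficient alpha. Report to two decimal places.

sum of item variances = 0.980 + 1.801 + 1.708 + 2.390 + 2.208 + 1.184 + 2.085 = 12.356
Σ_{i<j} σ_ij = 7.182
σ²_total = 12.356 + 2 × 7.182 = 26.720
α = (k/(k−1))·(1 − sum of item variances/σ²_total) = (7/6)·(1 − 12.356/26.720) = 0.63

α = 0.63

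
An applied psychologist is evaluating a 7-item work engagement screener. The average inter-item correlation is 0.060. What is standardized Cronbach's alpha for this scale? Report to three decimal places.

standardized Cronbach's alpha = 0.309

Standardized α = k·r̄ / (1 + (k−1)·r̄) = 7 × 0.060 / (1 + 6 × 0.060)
  = 0.4200 / 1.3600 = 0.309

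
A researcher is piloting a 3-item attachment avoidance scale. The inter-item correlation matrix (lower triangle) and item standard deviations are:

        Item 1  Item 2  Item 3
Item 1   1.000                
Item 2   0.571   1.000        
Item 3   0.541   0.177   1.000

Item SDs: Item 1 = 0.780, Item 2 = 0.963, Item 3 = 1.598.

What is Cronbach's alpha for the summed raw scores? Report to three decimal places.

Cronbach's alpha = 0.603

Σσ²ᵢ = 0.780² + 0.963² + 1.598² = 4.0894
Covariances σ_ij = r_ij · s_i · s_j:
  σ(Item 1,Item 2) = 0.571 × 0.780 × 0.963 = 0.4289
  σ(Item 1,Item 3) = 0.541 × 0.780 × 1.598 = 0.6743
  σ(Item 2,Item 3) = 0.177 × 0.963 × 1.598 = 0.2724
σ²_T = Σσ²ᵢ + 2·Σσ_ij = 4.0894 + 2 × 1.3756 = 6.8406
α = (3/2)·(1 − 4.0894/6.8406) = 0.603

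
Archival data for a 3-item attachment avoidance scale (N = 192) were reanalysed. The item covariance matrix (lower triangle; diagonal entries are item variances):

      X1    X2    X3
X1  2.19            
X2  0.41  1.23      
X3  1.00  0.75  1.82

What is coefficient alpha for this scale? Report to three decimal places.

α = 0.678

ΣVar(i) = 2.19 + 1.23 + 1.82 = 5.24
Σ_{i<j} σ_ij = 2.16
σ²_total = 5.24 + 2 × 2.16 = 9.56
α = (k/(k−1))·(1 − ΣVar(i)/σ²_total) = (3/2)·(1 − 5.24/9.56) = 0.678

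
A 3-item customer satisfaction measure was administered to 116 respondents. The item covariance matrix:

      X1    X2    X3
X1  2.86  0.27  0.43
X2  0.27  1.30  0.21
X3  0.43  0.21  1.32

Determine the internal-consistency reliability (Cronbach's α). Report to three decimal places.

Σσ²ᵢ = 2.86 + 1.30 + 1.32 = 5.48
Sum of off-diagonal covariances = 0.91
total variance = 5.48 + 2 × 0.91 = 7.30
α = (k/(k−1))·(1 − Σσ²ᵢ/total variance) = (3/2)·(1 − 5.48/7.30) = 0.374

Cronbach's α = 0.374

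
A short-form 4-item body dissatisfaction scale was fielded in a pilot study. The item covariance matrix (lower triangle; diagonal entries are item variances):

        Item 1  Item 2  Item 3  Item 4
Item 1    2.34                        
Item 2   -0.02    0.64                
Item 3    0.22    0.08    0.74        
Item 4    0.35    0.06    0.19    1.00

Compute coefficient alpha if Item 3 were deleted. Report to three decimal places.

coefficient alpha = 0.246

Remaining items: Item 1, Item 2, Item 4 (k = 3).
sum of item variances = 2.34 + 0.64 + 1.00 = 3.98
Var(T) = 3.98 + 2 × 0.39 = 4.76
α (item deleted) = (3/2)·(1 − 3.98/4.76) = 0.246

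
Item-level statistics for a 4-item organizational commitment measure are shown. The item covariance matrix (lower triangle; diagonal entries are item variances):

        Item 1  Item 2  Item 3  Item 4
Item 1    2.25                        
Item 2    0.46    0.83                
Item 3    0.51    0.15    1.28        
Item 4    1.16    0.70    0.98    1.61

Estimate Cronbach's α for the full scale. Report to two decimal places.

α = 0.76

Σσ²ᵢ = 2.25 + 0.83 + 1.28 + 1.61 = 5.97
Sum of the distinct covariances = 3.96
σ²_total = 5.97 + 2 × 3.96 = 13.89
α = (k/(k−1))·(1 − Σσ²ᵢ/σ²_total) = (4/3)·(1 − 5.97/13.89) = 0.76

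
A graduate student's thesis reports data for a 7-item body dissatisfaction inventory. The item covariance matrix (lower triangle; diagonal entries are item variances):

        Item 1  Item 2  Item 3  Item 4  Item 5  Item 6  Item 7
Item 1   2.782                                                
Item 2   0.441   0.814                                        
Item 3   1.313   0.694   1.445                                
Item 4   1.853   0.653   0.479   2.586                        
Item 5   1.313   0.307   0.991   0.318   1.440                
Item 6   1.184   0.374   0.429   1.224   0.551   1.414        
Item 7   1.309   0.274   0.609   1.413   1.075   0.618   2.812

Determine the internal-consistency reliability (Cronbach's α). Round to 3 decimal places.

Σσ²ᵢ = 2.782 + 0.814 + 1.445 + 2.586 + 1.440 + 1.414 + 2.812 = 13.293
Σ_{i<j} σ_ij = 17.422
Var(T) = 13.293 + 2 × 17.422 = 48.137
α = (k/(k−1))·(1 − Σσ²ᵢ/Var(T)) = (7/6)·(1 − 13.293/48.137) = 0.844

α = 0.844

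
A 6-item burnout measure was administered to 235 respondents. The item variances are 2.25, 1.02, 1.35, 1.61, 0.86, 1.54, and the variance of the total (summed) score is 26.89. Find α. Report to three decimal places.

ΣVar(i) = 2.25 + 1.02 + 1.35 + 1.61 + 0.86 + 1.54 = 8.63
α = (k/(k−1))·(1 − ΣVar(i)/total variance) = (6/5)·(1 − 8.63/26.89) = 0.815

α = 0.815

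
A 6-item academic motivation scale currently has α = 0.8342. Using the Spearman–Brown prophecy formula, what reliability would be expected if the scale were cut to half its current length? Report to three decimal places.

Length factor m = 1/2
α' = m·α / (1 − (1−m)·α)
   = 1/2 × 0.8342 / (1 − (1 − 1/2) × 0.8342)
   = 0.4171 / 0.5829 = 0.716

predicted reliability = 0.716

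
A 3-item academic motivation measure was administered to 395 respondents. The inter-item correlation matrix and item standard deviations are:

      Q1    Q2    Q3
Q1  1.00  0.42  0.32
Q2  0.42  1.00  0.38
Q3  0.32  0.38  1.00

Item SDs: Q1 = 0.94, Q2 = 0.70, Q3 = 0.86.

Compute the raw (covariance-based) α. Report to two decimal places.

α = 0.63

Σσ²ᵢ = 0.94² + 0.70² + 0.86² = 2.1132
Covariances σ_ij = r_ij · s_i · s_j:
  σ(Q1,Q2) = 0.42 × 0.94 × 0.70 = 0.2764
  σ(Q1,Q3) = 0.32 × 0.94 × 0.86 = 0.2587
  σ(Q2,Q3) = 0.38 × 0.70 × 0.86 = 0.2288
σ²_T = Σσ²ᵢ + 2·Σσ_ij = 2.1132 + 2 × 0.7639 = 3.6410
α = (3/2)·(1 − 2.1132/3.6410) = 0.63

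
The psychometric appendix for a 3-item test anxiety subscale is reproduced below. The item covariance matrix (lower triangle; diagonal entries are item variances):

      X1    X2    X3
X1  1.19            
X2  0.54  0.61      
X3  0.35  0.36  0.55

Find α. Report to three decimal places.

Σσᵢ² = 1.19 + 0.61 + 0.55 = 2.35
Σ_{i<j} σ_ij = 1.25
Var(T) = 2.35 + 2 × 1.25 = 4.85
α = (k/(k−1))·(1 − Σσᵢ²/Var(T)) = (3/2)·(1 − 2.35/4.85) = 0.773

α = 0.773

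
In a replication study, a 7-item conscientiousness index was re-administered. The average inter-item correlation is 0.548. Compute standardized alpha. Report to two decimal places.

α = 0.89

Standardized α = k·r̄ / (1 + (k−1)·r̄) = 7 × 0.548 / (1 + 6 × 0.548)
  = 3.8360 / 4.2880 = 0.89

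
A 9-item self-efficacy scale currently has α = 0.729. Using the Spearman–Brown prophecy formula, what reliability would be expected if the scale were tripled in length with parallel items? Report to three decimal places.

predicted reliability = 0.890

Length factor m = 3
α' = m·α / (1 + (m−1)·α)
   = 3 × 0.729 / (1 + (3 − 1) × 0.729)
   = 2.1870 / 2.4580 = 0.890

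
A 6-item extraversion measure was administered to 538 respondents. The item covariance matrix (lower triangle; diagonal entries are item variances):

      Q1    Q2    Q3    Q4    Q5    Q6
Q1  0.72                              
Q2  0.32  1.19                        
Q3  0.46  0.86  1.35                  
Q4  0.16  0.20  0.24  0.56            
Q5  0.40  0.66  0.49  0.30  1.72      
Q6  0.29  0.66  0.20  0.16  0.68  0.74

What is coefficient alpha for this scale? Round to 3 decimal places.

α = 0.791

Σσᵢ² = 0.72 + 1.19 + 1.35 + 0.56 + 1.72 + 0.74 = 6.28
Sum of off-diagonal covariances = 6.08
σ²_total = 6.28 + 2 × 6.08 = 18.44
α = (k/(k−1))·(1 − Σσᵢ²/σ²_total) = (6/5)·(1 − 6.28/18.44) = 0.791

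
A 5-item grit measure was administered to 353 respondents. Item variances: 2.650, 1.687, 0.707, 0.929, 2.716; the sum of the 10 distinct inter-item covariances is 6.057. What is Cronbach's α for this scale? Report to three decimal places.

ΣVar(i) = 2.650 + 1.687 + 0.707 + 0.929 + 2.716 = 8.689
Sum of distinct covariances = 6.057
σ²_total = ΣVar(i) + 2·Σcov = 8.689 + 2 × 6.057 = 20.803
α = (5/4)·(1 − 8.689/20.803) = 0.728

Cronbach's α = 0.728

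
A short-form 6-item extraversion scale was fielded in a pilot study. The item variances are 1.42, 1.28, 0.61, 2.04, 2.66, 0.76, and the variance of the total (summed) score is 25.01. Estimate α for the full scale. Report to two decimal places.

α = 0.78

ΣVar(i) = 1.42 + 1.28 + 0.61 + 2.04 + 2.66 + 0.76 = 8.77
α = (k/(k−1))·(1 − ΣVar(i)/total variance) = (6/5)·(1 − 8.77/25.01) = 0.78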